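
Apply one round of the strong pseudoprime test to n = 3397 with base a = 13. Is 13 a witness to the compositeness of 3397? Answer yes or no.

yes

n − 1 = 3396 = 2^2 · 849, so s = 2 and d = 849.
x_0 = 13^849 mod 3397 = 1440.
x_0 is neither 1 nor 3396, so continue squaring.
x_1 = 1440^2 mod 3397 = 1430.
Reached i = s−1 = 1 without hitting −1: 13 is a Miller–Rabin witness and 3397 is composite.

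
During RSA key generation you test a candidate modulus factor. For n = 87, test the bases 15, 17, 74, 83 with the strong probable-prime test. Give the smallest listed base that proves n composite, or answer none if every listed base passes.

15

n − 1 = 86 = 2^1 · 43, so s = 1 and d = 43.
Base 15: x_0 = 15^43 mod 87 = 72. x_0 ∉ {1, 86} and s = 1, so 15 is a Miller–Rabin witness and 87 is composite.
Base 17: x_0 = 17^43 mod 87 = 41. x_0 ∉ {1, 86} and s = 1, so 17 is a Miller–Rabin witness and 87 is composite.
Base 74: x_0 = 74^43 mod 87 = 74. x_0 ∉ {1, 86} and s = 1, so 74 is a Miller–Rabin witness and 87 is composite.
Base 83: x_0 = 83^43 mod 87 = 83. x_0 ∉ {1, 86} and s = 1, so 83 is a Miller–Rabin witness and 87 is composite.
The smallest witness among the given bases is 15.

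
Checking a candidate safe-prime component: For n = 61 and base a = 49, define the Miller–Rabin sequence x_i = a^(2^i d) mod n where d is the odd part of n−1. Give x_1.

1

n − 1 = 60 = 2^2 · 15, so s = 2 and d = 15.
x_0 = 49^15 mod 61 = 60.
x_1 = 60^2 mod 61 = 1.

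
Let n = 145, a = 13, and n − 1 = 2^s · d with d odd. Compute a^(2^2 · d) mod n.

n − 1 = 144 = 2^4 · 9, so s = 4 and d = 9.
Repeated squaring mod 145: 13^1 ≡ 13, 13^2 ≡ 24, 13^4 ≡ 141, 13^8 ≡ 16.
9 = 8 + 1, so 13^9 ≡ 16·13 ≡ 63 (mod 145).
x_0 = 63.
x_1 = 63^2 mod 145 = 54.
x_2 = 54^2 mod 145 = 16.

16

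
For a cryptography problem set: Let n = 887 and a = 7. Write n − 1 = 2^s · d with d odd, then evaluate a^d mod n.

n − 1 = 886 = 2^1 · 443, so s = 1 and d = 443.
7^443 mod 887 = 1.

1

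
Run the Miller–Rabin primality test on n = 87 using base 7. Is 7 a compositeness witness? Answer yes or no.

n − 1 = 86 = 2^1 · 43, so s = 1 and d = 43.
By repeated squaring, 7^43 ≡ 7 (mod 87).
x_0 = 7^43 mod 87 = 7.
x_0 ∉ {1, 86} and s = 1, so 7 is a Miller–Rabin witness and 87 is composite.

yes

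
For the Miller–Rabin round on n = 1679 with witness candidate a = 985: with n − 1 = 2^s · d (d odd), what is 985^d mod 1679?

n − 1 = 1678 = 2^1 · 839, so s = 1 and d = 839.
Repeated squaring mod 1679: 985^1 ≡ 985, 985^2 ≡ 1442, 985^4 ≡ 762, 985^8 ≡ 1389, 985^16 ≡ 150, 985^32 ≡ 673, 985^64 ≡ 1278, 985^128 ≡ 1296, 985^256 ≡ 616, 985^512 ≡ 2.
839 = 512 + 256 + 64 + 4 + 2 + 1, so 985^839 ≡ 2·616·1278·762·1442·985 ≡ 1040 (mod 1679).

1040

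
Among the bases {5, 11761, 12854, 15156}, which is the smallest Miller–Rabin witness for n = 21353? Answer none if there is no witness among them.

n − 1 = 21352 = 2^3 · 2669, so s = 3 and d = 2669.
Base 5: x_0 = 5^2669 mod 21353 = 5210. x_0 is neither 1 nor 21352, so continue squaring. x_1 = 5210^2 mod 21353 = 4437. x_2 = 4437^2 mod 21353 = 20856. Reached i = s−1 = 2 without hitting −1: 5 is a Miller–Rabin witness and 21353 is composite.
Base 11761: x_0 = 11761^2669 mod 21353 = 5252. x_0 is neither 1 nor 21352, so continue squaring. x_1 = 5252^2 mod 21353 = 16781. x_2 = 16781^2 mod 21353 = 19950. Reached i = s−1 = 2 without hitting −1: 11761 is a Miller–Rabin witness and 21353 is composite.
Base 12854: x_0 = 12854^2669 mod 21353 = 14708. x_0 is neither 1 nor 21352, so continue squaring. x_1 = 14708^2 mod 21353 = 19374. x_2 = 19374^2 mod 21353 = 8842. Reached i = s−1 = 2 without hitting −1: 12854 is a Miller–Rabin witness and 21353 is composite.
Base 15156: x_0 = 15156^2669 mod 21353 = 21351. x_0 is neither 1 nor 21352, so continue squaring. x_1 = 21351^2 mod 21353 = 4. x_2 = 4^2 mod 21353 = 16. Reached i = s−1 = 2 without hitting −1: 15156 is a Miller–Rabin witness and 21353 is composite.
The smallest witness among the given bases is 5.

5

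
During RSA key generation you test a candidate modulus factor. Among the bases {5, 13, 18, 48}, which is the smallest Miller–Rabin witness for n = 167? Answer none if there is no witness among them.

n − 1 = 166 = 2^1 · 83, so s = 1 and d = 83.
Base 5: x_0 = 5^83 mod 167 = 166. x_0 = 166 ≡ −1, so 5 is not a witness.
Base 13: x_0 = 13^83 mod 167 = 166. x_0 = 166 ≡ −1, so 13 is not a witness.
Base 18: x_0 = 18^83 mod 167 = 1. x_0 = 1, so 18 is not a witness.
Base 48: x_0 = 48^83 mod 167 = 1. x_0 = 1, so 48 is not a witness.
No listed base is a witness for 167.

none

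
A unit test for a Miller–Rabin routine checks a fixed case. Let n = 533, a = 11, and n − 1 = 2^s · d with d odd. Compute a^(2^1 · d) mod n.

459

n − 1 = 532 = 2^2 · 133, so s = 2 and d = 133.
x_0 = 11^133 mod 533 = 89.
x_1 = 89^2 mod 533 = 459.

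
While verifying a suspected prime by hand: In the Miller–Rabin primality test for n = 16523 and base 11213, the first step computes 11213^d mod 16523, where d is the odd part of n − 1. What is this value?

11828

n − 1 = 16522 = 2^1 · 8261, so s = 1 and d = 8261.
By repeated squaring, 11213^8261 ≡ 11828 (mod 16523).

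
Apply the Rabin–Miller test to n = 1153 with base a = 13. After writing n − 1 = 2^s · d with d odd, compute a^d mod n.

n − 1 = 1152 = 2^7 · 9, so s = 7 and d = 9.
13^9 mod 1153 = 943.

943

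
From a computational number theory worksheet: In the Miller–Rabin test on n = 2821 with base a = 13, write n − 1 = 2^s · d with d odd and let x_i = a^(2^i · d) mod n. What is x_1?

n − 1 = 2820 = 2^2 · 705, so s = 2 and d = 705.
Repeated squaring mod 2821: 13^1 ≡ 13, 13^2 ≡ 169, 13^4 ≡ 351, 13^8 ≡ 1898, 13^16 ≡ 2808, 13^32 ≡ 169, 13^64 ≡ 351, 13^128 ≡ 1898, 13^256 ≡ 2808, 13^512 ≡ 169.
705 = 512 + 128 + 64 + 1, so 13^705 ≡ 169·1898·351·13 ≡ 650 (mod 2821).
x_0 = 650.
x_1 = 650^2 mod 2821 = 2171.

2171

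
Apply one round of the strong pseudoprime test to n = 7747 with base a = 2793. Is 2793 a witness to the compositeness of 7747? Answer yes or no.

no

n − 1 = 7746 = 2^1 · 3873, so s = 1 and d = 3873.
Repeated squaring mod 7747: 2793^1 ≡ 2793, 2793^2 ≡ 7367, 2793^4 ≡ 4954, 2793^8 ≡ 7367, 2793^16 ≡ 4954, 2793^32 ≡ 7367, 2793^64 ≡ 4954, 2793^128 ≡ 7367, 2793^256 ≡ 4954, 2793^512 ≡ 7367, 2793^1024 ≡ 4954, 2793^2048 ≡ 7367.
3873 = 2048 + 1024 + 512 + 256 + 32 + 1, so 2793^3873 ≡ 7367·4954·7367·4954·7367·2793 ≡ 7746 (mod 7747).
x_0 = 2793^3873 mod 7747 = 7746.
x_0 = 7746 ≡ −1, so 2793 is not a witness.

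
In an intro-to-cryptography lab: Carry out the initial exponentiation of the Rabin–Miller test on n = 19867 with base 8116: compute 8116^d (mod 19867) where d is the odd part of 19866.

n − 1 = 19866 = 2^1 · 9933, so s = 1 and d = 9933.
By repeated squaring, 8116^9933 ≡ 1 (mod 19867).

1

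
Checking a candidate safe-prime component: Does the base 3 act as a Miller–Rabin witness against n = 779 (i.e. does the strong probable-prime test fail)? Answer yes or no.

n − 1 = 778 = 2^1 · 389, so s = 1 and d = 389.
Repeated squaring mod 779: 3^1 ≡ 3, 3^2 ≡ 9, 3^4 ≡ 81, 3^8 ≡ 329, 3^16 ≡ 739, 3^32 ≡ 42, 3^64 ≡ 206, 3^128 ≡ 370, 3^256 ≡ 575.
389 = 256 + 128 + 4 + 1, so 3^389 ≡ 575·370·81·3 ≡ 694 (mod 779).
x_0 = 3^389 mod 779 = 694.
x_0 ∉ {1, 778} and s = 1, so 3 is a Miller–Rabin witness and 779 is composite.

yes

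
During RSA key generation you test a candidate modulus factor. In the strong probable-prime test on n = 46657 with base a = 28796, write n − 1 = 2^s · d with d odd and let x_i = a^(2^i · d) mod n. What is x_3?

14431

n − 1 = 46656 = 2^6 · 729, so s = 6 and d = 729.
x_0 = 28796^729 mod 46657 = 2406.
x_1 = 2406^2 mod 46657 = 3368.
x_2 = 3368^2 mod 46657 = 5773.
x_3 = 5773^2 mod 46657 = 14431.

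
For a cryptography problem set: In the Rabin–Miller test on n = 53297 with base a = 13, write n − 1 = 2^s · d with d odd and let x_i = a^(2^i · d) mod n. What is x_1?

21131

n − 1 = 53296 = 2^4 · 3331, so s = 4 and d = 3331.
Repeated squaring mod 53297: 13^1 ≡ 13, 13^2 ≡ 169, 13^4 ≡ 28561, 13^8 ≡ 20136, 13^16 ≡ 28217, 13^32 ≡ 48503, 13^64 ≡ 11429, 13^128 ≡ 44391, 13^256 ≡ 10900, 13^512 ≡ 10987, 13^1024 ≡ 49761, 13^2048 ≡ 31798.
3331 = 2048 + 1024 + 256 + 2 + 1, so 13^3331 ≡ 31798·49761·10900·169·13 ≡ 2243 (mod 53297).
x_0 = 2243.
x_1 = 2243^2 mod 53297 = 21131.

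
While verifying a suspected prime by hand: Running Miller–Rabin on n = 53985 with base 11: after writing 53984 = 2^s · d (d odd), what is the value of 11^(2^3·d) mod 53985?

n − 1 = 53984 = 2^5 · 1687, so s = 5 and d = 1687.
x_0 = 11^1687 mod 53985 = 14141.
x_1 = 14141^2 mod 53985 = 7441.
x_2 = 7441^2 mod 53985 = 33856.
x_3 = 33856^2 mod 53985 = 19216.

19216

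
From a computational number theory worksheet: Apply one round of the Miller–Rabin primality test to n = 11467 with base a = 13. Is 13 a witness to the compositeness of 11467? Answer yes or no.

n − 1 = 11466 = 2^1 · 5733, so s = 1 and d = 5733.
Repeated squaring mod 11467: 13^1 ≡ 13, 13^2 ≡ 169, 13^4 ≡ 5627, 13^8 ≡ 2742, 13^16 ≡ 7679, 13^32 ≡ 3727, 13^64 ≡ 3992, 13^128 ≡ 8401, 13^256 ≡ 8883, 13^512 ≡ 3262, 13^1024 ≡ 10735, 13^2048 ≡ 8342, 13^4096 ≡ 7208.
5733 = 4096 + 1024 + 512 + 64 + 32 + 4 + 1, so 13^5733 ≡ 7208·10735·3262·3992·3727·5627·13 ≡ 1 (mod 11467).
x_0 = 13^5733 mod 11467 = 1.
x_0 = 1, so 13 is not a witness.

no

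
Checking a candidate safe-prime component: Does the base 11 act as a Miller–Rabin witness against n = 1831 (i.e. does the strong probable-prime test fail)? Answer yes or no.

n − 1 = 1830 = 2^1 · 915, so s = 1 and d = 915.
x_0 = 11^915 mod 1831 = 1830.
x_0 = 1830 ≡ −1, so 11 is not a witness.

no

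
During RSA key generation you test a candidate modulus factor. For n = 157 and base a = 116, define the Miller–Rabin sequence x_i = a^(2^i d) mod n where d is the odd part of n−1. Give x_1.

156

n − 1 = 156 = 2^2 · 39, so s = 2 and d = 39.
x_0 = 116^39 mod 157 = 28.
x_1 = 28^2 mod 157 = 156.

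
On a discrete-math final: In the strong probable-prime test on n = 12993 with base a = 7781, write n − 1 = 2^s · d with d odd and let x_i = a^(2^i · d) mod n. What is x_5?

4975

n − 1 = 12992 = 2^6 · 203, so s = 6 and d = 203.
x_0 = 7781^203 mod 12993 = 11732.
x_1 = 11732^2 mod 12993 = 4975.
x_2 = 4975^2 mod 12993 = 11953.
x_3 = 11953^2 mod 12993 = 3181.
x_4 = 3181^2 mod 12993 = 10207.
x_5 = 10207^2 mod 12993 = 4975.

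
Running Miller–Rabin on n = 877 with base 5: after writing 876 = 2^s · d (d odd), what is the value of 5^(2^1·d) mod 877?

n − 1 = 876 = 2^2 · 219, so s = 2 and d = 219.
x_0 = 5^219 mod 877 = 151.
x_1 = 151^2 mod 877 = 876.

876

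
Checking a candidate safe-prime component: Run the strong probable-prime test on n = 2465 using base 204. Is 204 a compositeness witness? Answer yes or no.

n − 1 = 2464 = 2^5 · 77, so s = 5 and d = 77.
x_0 = 204^77 mod 2465 = 204.
x_0 is neither 1 nor 2464, so continue squaring.
x_1 = 204^2 mod 2465 = 2176.
x_2 = 2176^2 mod 2465 = 2176.
x_3 = 2176^2 mod 2465 = 2176.
x_4 = 2176^2 mod 2465 = 2176.
Reached i = s−1 = 4 without hitting −1: 204 is a Miller–Rabin witness and 2465 is composite.

yes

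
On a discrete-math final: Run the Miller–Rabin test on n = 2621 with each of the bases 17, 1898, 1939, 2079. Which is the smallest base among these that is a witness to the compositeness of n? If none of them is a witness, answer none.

none

n − 1 = 2620 = 2^2 · 655, so s = 2 and d = 655.
Base 17: x_0 = 17^655 mod 2621 = 472. x_0 is neither 1 nor 2620, so continue squaring. x_1 = 472^2 mod 2621 = 2620. x_1 ≡ −1, so 17 is not a witness.
Base 1898: x_0 = 1898^655 mod 2621 = 472. x_0 is neither 1 nor 2620, so continue squaring. x_1 = 472^2 mod 2621 = 2620. x_1 ≡ −1, so 1898 is not a witness.
Base 1939: x_0 = 1939^655 mod 2621 = 2620. x_0 = 2620 ≡ −1, so 1939 is not a witness.
Base 2079: x_0 = 2079^655 mod 2621 = 1. x_0 = 1, so 2079 is not a witness.
No listed base is a witness for 2621.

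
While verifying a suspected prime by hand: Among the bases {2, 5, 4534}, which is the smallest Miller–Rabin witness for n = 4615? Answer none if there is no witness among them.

n − 1 = 4614 = 2^1 · 2307, so s = 1 and d = 2307.
Base 2: x_0 = 2^2307 mod 4615 = 3843. x_0 ∉ {1, 4614} and s = 1, so 2 is a Miller–Rabin witness and 4615 is composite.
Base 5: x_0 = 5^2307 mod 4615 = 4285. x_0 ∉ {1, 4614} and s = 1, so 5 is a Miller–Rabin witness and 4615 is composite.
Base 4534: x_0 = 4534^2307 mod 4615 = 3964. x_0 ∉ {1, 4614} and s = 1, so 4534 is a Miller–Rabin witness and 4615 is composite.
The smallest witness among the given bases is 2.

2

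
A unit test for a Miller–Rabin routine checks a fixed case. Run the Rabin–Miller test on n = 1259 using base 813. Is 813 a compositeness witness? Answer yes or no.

n − 1 = 1258 = 2^1 · 629, so s = 1 and d = 629.
x_0 = 813^629 mod 1259 = 1258.
x_0 = 1258 ≡ −1, so 813 is not a witness.

no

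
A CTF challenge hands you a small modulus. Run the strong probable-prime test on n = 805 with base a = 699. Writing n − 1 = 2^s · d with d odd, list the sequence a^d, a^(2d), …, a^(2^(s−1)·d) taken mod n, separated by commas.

n − 1 = 804 = 2^2 · 201, so s = 2 and d = 201.
x_0 = 699^201 mod 805 = 384.
x_1 = 384^2 mod 805 = 141.

384, 141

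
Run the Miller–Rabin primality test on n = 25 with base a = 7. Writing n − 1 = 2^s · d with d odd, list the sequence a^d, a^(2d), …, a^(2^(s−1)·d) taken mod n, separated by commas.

18, 24, 1

n − 1 = 24 = 2^3 · 3, so s = 3 and d = 3.
x_0 = 7^3 mod 25 = 18.
x_1 = 18^2 mod 25 = 24.
x_2 = 24^2 mod 25 = 1.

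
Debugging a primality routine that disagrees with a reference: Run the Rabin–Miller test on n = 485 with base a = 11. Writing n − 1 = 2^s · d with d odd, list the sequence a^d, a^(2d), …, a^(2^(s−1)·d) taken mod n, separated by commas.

n − 1 = 484 = 2^2 · 121, so s = 2 and d = 121.
x_0 = 11^121 mod 485 = 86.
x_1 = 86^2 mod 485 = 121.

86, 121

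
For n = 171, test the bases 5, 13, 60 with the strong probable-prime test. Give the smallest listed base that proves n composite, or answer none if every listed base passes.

5

n − 1 = 170 = 2^1 · 85, so s = 1 and d = 85.
Base 5: x_0 = 5^85 mod 171 = 131. x_0 ∉ {1, 170} and s = 1, so 5 is a Miller–Rabin witness and 171 is composite.
Base 13: x_0 = 13^85 mod 171 = 148. x_0 ∉ {1, 170} and s = 1, so 13 is a Miller–Rabin witness and 171 is composite.
Base 60: x_0 = 60^85 mod 171 = 90. x_0 ∉ {1, 170} and s = 1, so 60 is a Miller–Rabin witness and 171 is composite.
The smallest witness among the given bases is 5.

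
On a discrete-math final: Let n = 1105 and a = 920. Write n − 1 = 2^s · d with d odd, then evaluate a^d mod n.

n − 1 = 1104 = 2^4 · 69, so s = 4 and d = 69.
920^69 mod 1105 = 610.

610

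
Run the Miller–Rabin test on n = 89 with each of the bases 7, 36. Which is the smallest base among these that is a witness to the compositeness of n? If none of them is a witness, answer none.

none

n − 1 = 88 = 2^3 · 11, so s = 3 and d = 11.
Base 7: x_0 = 7^11 mod 89 = 37. x_0 is neither 1 nor 88, so continue squaring. x_1 = 37^2 mod 89 = 34. x_2 = 34^2 mod 89 = 88. x_2 ≡ −1, so 7 is not a witness.
Base 36: x_0 = 36^11 mod 89 = 34. x_0 is neither 1 nor 88, so continue squaring. x_1 = 34^2 mod 89 = 88. x_1 ≡ −1, so 36 is not a witness.
No listed base is a witness for 89.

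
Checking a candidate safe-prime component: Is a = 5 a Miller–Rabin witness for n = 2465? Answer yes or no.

n − 1 = 2464 = 2^5 · 77, so s = 5 and d = 77.
x_0 = 5^77 mod 2465 = 2145.
x_0 is neither 1 nor 2464, so continue squaring.
x_1 = 2145^2 mod 2465 = 1335.
x_2 = 1335^2 mod 2465 = 30.
x_3 = 30^2 mod 2465 = 900.
x_4 = 900^2 mod 2465 = 1480.
Reached i = s−1 = 4 without hitting −1: 5 is a Miller–Rabin witness and 2465 is composite.

yes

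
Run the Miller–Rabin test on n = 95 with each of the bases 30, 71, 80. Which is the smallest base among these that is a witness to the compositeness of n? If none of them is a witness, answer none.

30

n − 1 = 94 = 2^1 · 47, so s = 1 and d = 47.
Base 30: x_0 = 30^47 mod 95 = 45. x_0 ∉ {1, 94} and s = 1, so 30 is a Miller–Rabin witness and 95 is composite.
Base 71: x_0 = 71^47 mod 95 = 51. x_0 ∉ {1, 94} and s = 1, so 71 is a Miller–Rabin witness and 95 is composite.
Base 80: x_0 = 80^47 mod 95 = 35. x_0 ∉ {1, 94} and s = 1, so 80 is a Miller–Rabin witness and 95 is composite.
The smallest witness among the given bases is 30.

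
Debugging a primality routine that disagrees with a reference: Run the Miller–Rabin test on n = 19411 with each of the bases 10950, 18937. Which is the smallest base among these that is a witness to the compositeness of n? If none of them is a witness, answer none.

n − 1 = 19410 = 2^1 · 9705, so s = 1 and d = 9705.
Base 10950: x_0 = 10950^9705 mod 19411 = 10151. x_0 ∉ {1, 19410} and s = 1, so 10950 is a Miller–Rabin witness and 19411 is composite.
Base 18937: x_0 = 18937^9705 mod 19411 = 14323. x_0 ∉ {1, 19410} and s = 1, so 18937 is a Miller–Rabin witness and 19411 is composite.
The smallest witness among the given bases is 10950.

10950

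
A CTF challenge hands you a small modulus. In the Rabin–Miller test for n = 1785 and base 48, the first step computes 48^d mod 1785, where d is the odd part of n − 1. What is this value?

n − 1 = 1784 = 2^3 · 223, so s = 3 and d = 223.
48^223 mod 1785 = 657.

657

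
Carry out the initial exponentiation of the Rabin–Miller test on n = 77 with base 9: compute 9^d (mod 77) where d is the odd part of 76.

n − 1 = 76 = 2^2 · 19, so s = 2 and d = 19.
Repeated squaring mod 77: 9^1 ≡ 9, 9^2 ≡ 4, 9^4 ≡ 16, 9^8 ≡ 25, 9^16 ≡ 9.
19 = 16 + 2 + 1, so 9^19 ≡ 9·4·9 ≡ 16 (mod 77).

16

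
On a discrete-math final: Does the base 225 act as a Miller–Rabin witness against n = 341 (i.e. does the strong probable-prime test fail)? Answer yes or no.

n − 1 = 340 = 2^2 · 85, so s = 2 and d = 85.
x_0 = 225^85 mod 341 = 1.
x_0 = 1, so 225 is not a witness.

no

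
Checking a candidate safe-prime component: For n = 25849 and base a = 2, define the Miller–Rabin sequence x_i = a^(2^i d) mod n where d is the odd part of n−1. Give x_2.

n − 1 = 25848 = 2^3 · 3231, so s = 3 and d = 3231.
Repeated squaring mod 25849: 2^1 ≡ 2, 2^2 ≡ 4, 2^4 ≡ 16, 2^8 ≡ 256, 2^16 ≡ 13838, 2^32 ≡ 852, 2^64 ≡ 2132, 2^128 ≡ 21849, 2^256 ≡ 25318, 2^512 ≡ 23471, 2^1024 ≡ 19802, 2^2048 ≡ 15723.
3231 = 2048 + 1024 + 128 + 16 + 8 + 4 + 2 + 1, so 2^3231 ≡ 15723·19802·21849·13838·256·16·4·2 ≡ 1 (mod 25849).
x_0 = 1.
x_1 = 1^2 mod 25849 = 1.
x_2 = 1^2 mod 25849 = 1.

1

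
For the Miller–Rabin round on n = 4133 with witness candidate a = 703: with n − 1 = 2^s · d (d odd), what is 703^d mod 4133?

733

n − 1 = 4132 = 2^2 · 1033, so s = 2 and d = 1033.
703^1033 mod 4133 = 733.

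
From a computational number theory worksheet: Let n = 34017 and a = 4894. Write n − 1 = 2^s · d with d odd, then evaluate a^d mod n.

n − 1 = 34016 = 2^5 · 1063, so s = 5 and d = 1063.
4894^1063 mod 34017 = 7573.

7573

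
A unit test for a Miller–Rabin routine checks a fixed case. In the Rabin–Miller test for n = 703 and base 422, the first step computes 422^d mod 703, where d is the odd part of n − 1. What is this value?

191

n − 1 = 702 = 2^1 · 351, so s = 1 and d = 351.
422^351 mod 703 = 191.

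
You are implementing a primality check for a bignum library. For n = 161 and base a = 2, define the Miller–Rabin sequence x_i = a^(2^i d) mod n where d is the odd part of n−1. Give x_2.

144

n − 1 = 160 = 2^5 · 5, so s = 5 and d = 5.
x_0 = 2^5 mod 161 = 32.
x_1 = 32^2 mod 161 = 58.
x_2 = 58^2 mod 161 = 144.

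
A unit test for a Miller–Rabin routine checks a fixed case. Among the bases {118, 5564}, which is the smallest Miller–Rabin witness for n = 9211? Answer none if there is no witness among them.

none

n − 1 = 9210 = 2^1 · 4605, so s = 1 and d = 4605.
Base 118: x_0 = 118^4605 mod 9211 = 1. x_0 = 1, so 118 is not a witness.
Base 5564: x_0 = 5564^4605 mod 9211 = 1. x_0 = 1, so 5564 is not a witness.
No listed base is a witness for 9211.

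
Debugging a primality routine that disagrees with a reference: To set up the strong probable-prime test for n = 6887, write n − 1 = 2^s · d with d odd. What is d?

3443

Halving: 6886 → 3443; 3443 is odd.
So 6886 = 2^1 · 3443.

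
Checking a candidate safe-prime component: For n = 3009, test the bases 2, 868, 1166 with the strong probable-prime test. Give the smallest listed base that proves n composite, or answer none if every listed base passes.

2

n − 1 = 3008 = 2^6 · 47, so s = 6 and d = 47.
Base 2: x_0 = 2^47 mod 3009 = 2117. x_0 is neither 1 nor 3008, so continue squaring. x_1 = 2117^2 mod 3009 = 1288. x_2 = 1288^2 mod 3009 = 985. x_3 = 985^2 mod 3009 = 1327. x_4 = 1327^2 mod 3009 = 664. x_5 = 664^2 mod 3009 = 1582. Reached i = s−1 = 5 without hitting −1: 2 is a Miller–Rabin witness and 3009 is composite.
Base 868: x_0 = 868^47 mod 3009 = 1735. x_0 is neither 1 nor 3008, so continue squaring. x_1 = 1735^2 mod 3009 = 1225. x_2 = 1225^2 mod 3009 = 2143. x_3 = 2143^2 mod 3009 = 715. x_4 = 715^2 mod 3009 = 2704. x_5 = 2704^2 mod 3009 = 2755. Reached i = s−1 = 5 without hitting −1: 868 is a Miller–Rabin witness and 3009 is composite.
Base 1166: x_0 = 1166^47 mod 3009 = 2018. x_0 is neither 1 nor 3008, so continue squaring. x_1 = 2018^2 mod 3009 = 1147. x_2 = 1147^2 mod 3009 = 676. x_3 = 676^2 mod 3009 = 2617. x_4 = 2617^2 mod 3009 = 205. x_5 = 205^2 mod 3009 = 2908. Reached i = s−1 = 5 without hitting −1: 1166 is a Miller–Rabin witness and 3009 is composite.
The smallest witness among the given bases is 2.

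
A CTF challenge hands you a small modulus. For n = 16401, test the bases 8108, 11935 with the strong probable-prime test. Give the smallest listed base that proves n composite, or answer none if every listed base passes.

8108

n − 1 = 16400 = 2^4 · 1025, so s = 4 and d = 1025.
Base 8108: x_0 = 8108^1025 mod 16401 = 8306. x_0 is neither 1 nor 16400, so continue squaring. x_1 = 8306^2 mod 16401 = 7030. x_2 = 7030^2 mod 16401 = 4687. x_3 = 4687^2 mod 16401 = 7030. Reached i = s−1 = 3 without hitting −1: 8108 is a Miller–Rabin witness and 16401 is composite.
Base 11935: x_0 = 11935^1025 mod 16401 = 13090. x_0 is neither 1 nor 16400, so continue squaring. x_1 = 13090^2 mod 16401 = 6853. x_2 = 6853^2 mod 16401 = 7546. x_3 = 7546^2 mod 16401 = 14245. Reached i = s−1 = 3 without hitting −1: 11935 is a Miller–Rabin witness and 16401 is composite.
The smallest witness among the given bases is 8108.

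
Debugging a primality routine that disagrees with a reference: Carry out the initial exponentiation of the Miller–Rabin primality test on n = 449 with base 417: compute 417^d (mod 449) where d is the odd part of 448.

n − 1 = 448 = 2^6 · 7, so s = 6 and d = 7.
Repeated squaring mod 449: 417^1 ≡ 417, 417^2 ≡ 126, 417^4 ≡ 161.
7 = 4 + 2 + 1, so 417^7 ≡ 161·126·417 ≡ 102 (mod 449).

102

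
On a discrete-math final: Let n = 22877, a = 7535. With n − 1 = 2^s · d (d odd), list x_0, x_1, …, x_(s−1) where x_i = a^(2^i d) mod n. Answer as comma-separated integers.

22876, 1

n − 1 = 22876 = 2^2 · 5719, so s = 2 and d = 5719.
x_0 = 7535^5719 mod 22877 = 22876.
x_1 = 22876^2 mod 22877 = 1.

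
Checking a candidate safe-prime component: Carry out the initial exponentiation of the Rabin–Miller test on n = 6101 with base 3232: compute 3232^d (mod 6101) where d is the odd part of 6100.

1

n − 1 = 6100 = 2^2 · 1525, so s = 2 and d = 1525.
Repeated squaring mod 6101: 3232^1 ≡ 3232, 3232^2 ≡ 912, 3232^4 ≡ 2008, 3232^8 ≡ 5404, 3232^16 ≡ 3830, 3232^32 ≡ 2096, 3232^64 ≡ 496, 3232^128 ≡ 1976, 3232^256 ≡ 6037, 3232^512 ≡ 4096, 3232^1024 ≡ 5567.
1525 = 1024 + 256 + 128 + 64 + 32 + 16 + 4 + 1, so 3232^1525 ≡ 5567·6037·1976·496·2096·3830·2008·3232 ≡ 1 (mod 6101).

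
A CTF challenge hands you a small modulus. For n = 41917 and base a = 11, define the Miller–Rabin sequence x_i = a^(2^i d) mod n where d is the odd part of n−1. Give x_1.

2130

n − 1 = 41916 = 2^2 · 10479, so s = 2 and d = 10479.
x_0 = 11^10479 mod 41917 = 8882.
x_1 = 8882^2 mod 41917 = 2130.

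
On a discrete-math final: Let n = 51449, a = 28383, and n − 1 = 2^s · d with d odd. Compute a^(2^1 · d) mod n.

n − 1 = 51448 = 2^3 · 6431, so s = 3 and d = 6431.
x_0 = 28383^6431 mod 51449 = 50084.
x_1 = 50084^2 mod 51449 = 11061.

11061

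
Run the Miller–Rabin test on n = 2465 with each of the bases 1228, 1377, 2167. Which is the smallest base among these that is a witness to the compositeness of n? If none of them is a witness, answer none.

1377

n − 1 = 2464 = 2^5 · 77, so s = 5 and d = 77.
Base 1228: x_0 = 1228^77 mod 2465 = 1143. x_0 is neither 1 nor 2464, so continue squaring. x_1 = 1143^2 mod 2465 = 2464. x_1 ≡ −1, so 1228 is not a witness.
Base 1377: x_0 = 1377^77 mod 2465 = 17. x_0 is neither 1 nor 2464, so continue squaring. x_1 = 17^2 mod 2465 = 289. x_2 = 289^2 mod 2465 = 2176. x_3 = 2176^2 mod 2465 = 2176. x_4 = 2176^2 mod 2465 = 2176. Reached i = s−1 = 4 without hitting −1: 1377 is a Miller–Rabin witness and 2465 is composite.
Base 2167: x_0 = 2167^77 mod 2465 = 162. x_0 is neither 1 nor 2464, so continue squaring. x_1 = 162^2 mod 2465 = 1594. x_2 = 1594^2 mod 2465 = 1886. x_3 = 1886^2 mod 2465 = 1. x_3 = 1 but x_2 ≠ ±1, a nontrivial square root of 1 — 2167 is a witness and 2465 is composite.
The smallest witness among the given bases is 1377.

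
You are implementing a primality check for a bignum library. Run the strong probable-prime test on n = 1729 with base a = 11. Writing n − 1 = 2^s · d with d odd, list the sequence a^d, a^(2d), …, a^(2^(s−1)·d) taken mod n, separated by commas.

n − 1 = 1728 = 2^6 · 27, so s = 6 and d = 27.
x_0 = 11^27 mod 1729 = 1331.
x_1 = 1331^2 mod 1729 = 1065.
x_2 = 1065^2 mod 1729 = 1.
x_3 = 1^2 mod 1729 = 1.
x_4 = 1^2 mod 1729 = 1.
x_5 = 1^2 mod 1729 = 1.

1331, 1065, 1, 1, 1, 1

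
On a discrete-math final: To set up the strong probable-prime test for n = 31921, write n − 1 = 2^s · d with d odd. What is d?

Halving: 31920 → 15960 → 7980 → 3990 → 1995; 1995 is odd.
So 31920 = 2^4 · 1995.

1995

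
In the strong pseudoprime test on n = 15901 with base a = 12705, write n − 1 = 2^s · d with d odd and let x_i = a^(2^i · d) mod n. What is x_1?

n − 1 = 15900 = 2^2 · 3975, so s = 2 and d = 3975.
x_0 = 12705^3975 mod 15901 = 1.
x_1 = 1^2 mod 15901 = 1.

1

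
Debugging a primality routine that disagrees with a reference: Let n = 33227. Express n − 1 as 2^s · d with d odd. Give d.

16613

Halving: 33226 → 16613; 16613 is odd.
So 33226 = 2^1 · 16613.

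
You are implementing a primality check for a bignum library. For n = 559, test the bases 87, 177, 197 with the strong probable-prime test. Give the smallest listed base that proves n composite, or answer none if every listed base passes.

n − 1 = 558 = 2^1 · 279, so s = 1 and d = 279.
Base 87: x_0 = 87^279 mod 559 = 1. x_0 = 1, so 87 is not a witness.
Base 177: x_0 = 177^279 mod 559 = 70. x_0 ∉ {1, 558} and s = 1, so 177 is a Miller–Rabin witness and 559 is composite.
Base 197: x_0 = 197^279 mod 559 = 385. x_0 ∉ {1, 558} and s = 1, so 197 is a Miller–Rabin witness and 559 is composite.
The smallest witness among the given bases is 177.

177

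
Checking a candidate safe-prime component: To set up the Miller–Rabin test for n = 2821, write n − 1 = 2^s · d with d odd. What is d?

Halving: 2820 → 1410 → 705; 705 is odd.
So 2820 = 2^2 · 705.

705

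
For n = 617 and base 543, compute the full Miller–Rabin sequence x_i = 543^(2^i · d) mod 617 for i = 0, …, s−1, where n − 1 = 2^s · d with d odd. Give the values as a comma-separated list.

n − 1 = 616 = 2^3 · 77, so s = 3 and d = 77.
x_0 = 543^77 mod 617 = 423.
x_1 = 423^2 mod 617 = 616.
x_2 = 616^2 mod 617 = 1.

423, 616, 1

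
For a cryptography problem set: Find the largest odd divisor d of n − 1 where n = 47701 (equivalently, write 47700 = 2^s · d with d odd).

11925

Halving: 47700 → 23850 → 11925; 11925 is odd.
So 47700 = 2^2 · 11925.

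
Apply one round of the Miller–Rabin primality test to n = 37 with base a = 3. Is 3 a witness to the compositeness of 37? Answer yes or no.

n − 1 = 36 = 2^2 · 9, so s = 2 and d = 9.
By repeated squaring, 3^9 ≡ 36 (mod 37).
x_0 = 3^9 mod 37 = 36.
x_0 = 36 ≡ −1, so 3 is not a witness.

no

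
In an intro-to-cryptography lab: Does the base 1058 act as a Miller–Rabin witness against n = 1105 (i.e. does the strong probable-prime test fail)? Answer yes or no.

no

n − 1 = 1104 = 2^4 · 69, so s = 4 and d = 69.
Repeated squaring mod 1105: 1058^1 ≡ 1058, 1058^2 ≡ 1104, 1058^4 ≡ 1, 1058^8 ≡ 1, 1058^16 ≡ 1, 1058^32 ≡ 1, 1058^64 ≡ 1.
69 = 64 + 4 + 1, so 1058^69 ≡ 1·1·1058 ≡ 1058 (mod 1105).
x_0 = 1058^69 mod 1105 = 1058.
x_0 is neither 1 nor 1104, so continue squaring.
x_1 = 1058^2 mod 1105 = 1104.
x_1 ≡ −1, so 1058 is not a witness.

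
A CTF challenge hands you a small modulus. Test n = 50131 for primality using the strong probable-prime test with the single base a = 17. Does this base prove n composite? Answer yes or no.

no

n − 1 = 50130 = 2^1 · 25065, so s = 1 and d = 25065.
x_0 = 17^25065 mod 50131 = 1.
x_0 = 1, so 17 is not a witness.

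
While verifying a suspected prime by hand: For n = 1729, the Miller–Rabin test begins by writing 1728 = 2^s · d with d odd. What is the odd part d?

27

Halving: 1728 → 864 → 432 → 216 → 108 → 54 → 27; 27 is odd.
So 1728 = 2^6 · 27.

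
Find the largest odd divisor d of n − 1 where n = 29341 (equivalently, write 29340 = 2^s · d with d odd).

7335

Halving: 29340 → 14670 → 7335; 7335 is odd.
So 29340 = 2^2 · 7335.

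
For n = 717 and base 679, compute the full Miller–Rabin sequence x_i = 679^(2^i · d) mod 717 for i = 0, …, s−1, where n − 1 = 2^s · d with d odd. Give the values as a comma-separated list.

100, 679

n − 1 = 716 = 2^2 · 179, so s = 2 and d = 179.
x_0 = 679^179 mod 717 = 100.
x_1 = 100^2 mod 717 = 679.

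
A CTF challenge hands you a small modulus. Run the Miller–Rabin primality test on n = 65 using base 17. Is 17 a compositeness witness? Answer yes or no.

yes

n − 1 = 64 = 2^6 · 1, so s = 6 and d = 1.
x_0 = 17^1 mod 65 = 17.
x_0 is neither 1 nor 64, so continue squaring.
x_1 = 17^2 mod 65 = 29.
x_2 = 29^2 mod 65 = 61.
x_3 = 61^2 mod 65 = 16.
x_4 = 16^2 mod 65 = 61.
x_5 = 61^2 mod 65 = 16.
Reached i = s−1 = 5 without hitting −1: 17 is a Miller–Rabin witness and 65 is composite.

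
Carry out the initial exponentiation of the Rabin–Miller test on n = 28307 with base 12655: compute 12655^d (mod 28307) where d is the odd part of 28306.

n − 1 = 28306 = 2^1 · 14153, so s = 1 and d = 14153.
Repeated squaring mod 28307: 12655^1 ≡ 12655, 12655^2 ≡ 16326, 12655^4 ≡ 27871, 12655^8 ≡ 20254, 12655^16 ≡ 27779, 12655^32 ≡ 24021, 12655^64 ≡ 26860, 12655^128 ≡ 27398, 12655^256 ≡ 5378, 12655^512 ≡ 21437, 12655^1024 ≡ 9131, 12655^2048 ≡ 11046, 12655^4096 ≡ 10946, 12655^8192 ≡ 19692.
14153 = 8192 + 4096 + 1024 + 512 + 256 + 64 + 8 + 1, so 12655^14153 ≡ 19692·10946·9131·21437·5378·26860·20254·12655 ≡ 28306 (mod 28307).

28306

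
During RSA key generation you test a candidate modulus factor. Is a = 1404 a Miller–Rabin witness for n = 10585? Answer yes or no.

n − 1 = 10584 = 2^3 · 1323, so s = 3 and d = 1323.
x_0 = 1404^1323 mod 10585 = 1409.
x_0 is neither 1 nor 10584, so continue squaring.
x_1 = 1409^2 mod 10585 = 5886.
x_2 = 5886^2 mod 10585 = 291.
Reached i = s−1 = 2 without hitting −1: 1404 is a Miller–Rabin witness and 10585 is composite.

yes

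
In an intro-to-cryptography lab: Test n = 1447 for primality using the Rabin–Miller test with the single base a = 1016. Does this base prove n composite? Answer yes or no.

n − 1 = 1446 = 2^1 · 723, so s = 1 and d = 723.
x_0 = 1016^723 mod 1447 = 1446.
x_0 = 1446 ≡ −1, so 1016 is not a witness.

no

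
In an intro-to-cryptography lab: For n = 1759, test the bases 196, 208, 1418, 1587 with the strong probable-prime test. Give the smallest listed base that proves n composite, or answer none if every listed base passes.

none

n − 1 = 1758 = 2^1 · 879, so s = 1 and d = 879.
Base 196: x_0 = 196^879 mod 1759 = 1. x_0 = 1, so 196 is not a witness.
Base 208: x_0 = 208^879 mod 1759 = 1. x_0 = 1, so 208 is not a witness.
Base 1418: x_0 = 1418^879 mod 1759 = 1758. x_0 = 1758 ≡ −1, so 1418 is not a witness.
Base 1587: x_0 = 1587^879 mod 1759 = 1758. x_0 = 1758 ≡ −1, so 1587 is not a witness.
No listed base is a witness for 1759.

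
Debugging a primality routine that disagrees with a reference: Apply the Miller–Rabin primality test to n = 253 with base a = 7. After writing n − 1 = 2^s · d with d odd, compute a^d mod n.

57

n − 1 = 252 = 2^2 · 63, so s = 2 and d = 63.
Repeated squaring mod 253: 7^1 ≡ 7, 7^2 ≡ 49, 7^4 ≡ 124, 7^8 ≡ 196, 7^16 ≡ 213, 7^32 ≡ 82.
63 = 32 + 16 + 8 + 4 + 2 + 1, so 7^63 ≡ 82·213·196·124·49·7 ≡ 57 (mod 253).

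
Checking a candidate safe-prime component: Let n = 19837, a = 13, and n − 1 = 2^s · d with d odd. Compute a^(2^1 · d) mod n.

n − 1 = 19836 = 2^2 · 4959, so s = 2 and d = 4959.
x_0 = 13^4959 mod 19837 = 14746.
x_1 = 14746^2 mod 19837 = 11159.

11159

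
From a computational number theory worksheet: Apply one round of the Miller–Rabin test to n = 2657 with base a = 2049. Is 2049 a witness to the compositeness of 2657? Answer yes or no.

n − 1 = 2656 = 2^5 · 83, so s = 5 and d = 83.
x_0 = 2049^83 mod 2657 = 1991.
x_0 is neither 1 nor 2656, so continue squaring.
x_1 = 1991^2 mod 2657 = 2494.
x_2 = 2494^2 mod 2657 = 2656.
x_2 ≡ −1, so 2049 is not a witness.

no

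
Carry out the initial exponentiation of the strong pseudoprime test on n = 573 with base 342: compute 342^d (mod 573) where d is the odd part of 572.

n − 1 = 572 = 2^2 · 143, so s = 2 and d = 143.
Repeated squaring mod 573: 342^1 ≡ 342, 342^2 ≡ 72, 342^4 ≡ 27, 342^8 ≡ 156, 342^16 ≡ 270, 342^32 ≡ 129, 342^64 ≡ 24, 342^128 ≡ 3.
143 = 128 + 8 + 4 + 2 + 1, so 342^143 ≡ 3·156·27·72·342 ≡ 123 (mod 573).

123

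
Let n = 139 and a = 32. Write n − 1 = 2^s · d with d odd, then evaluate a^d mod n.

n − 1 = 138 = 2^1 · 69, so s = 1 and d = 69.
32^69 mod 139 = 138.

138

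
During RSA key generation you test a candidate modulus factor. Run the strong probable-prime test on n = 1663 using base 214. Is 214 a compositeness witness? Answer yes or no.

no

n − 1 = 1662 = 2^1 · 831, so s = 1 and d = 831.
x_0 = 214^831 mod 1663 = 1.
x_0 = 1, so 214 is not a witness.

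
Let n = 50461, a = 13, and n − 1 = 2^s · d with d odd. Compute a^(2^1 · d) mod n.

50460

n − 1 = 50460 = 2^2 · 12615, so s = 2 and d = 12615.
Repeated squaring mod 50461: 13^1 ≡ 13, 13^2 ≡ 169, 13^4 ≡ 28561, 13^8 ≡ 28656, 13^16 ≡ 14483, 13^32 ≡ 41373, 13^64 ≡ 37548, 13^128 ≡ 22425, 13^256 ≡ 36760, 13^512 ≡ 2481, 13^1024 ≡ 49580, 13^2048 ≡ 19246, 13^4096 ≡ 24776, 13^8192 ≡ 42572.
12615 = 8192 + 4096 + 256 + 64 + 4 + 2 + 1, so 13^12615 ≡ 42572·24776·36760·37548·28561·169·13 ≡ 21198 (mod 50461).
x_0 = 21198.
x_1 = 21198^2 mod 50461 = 50460.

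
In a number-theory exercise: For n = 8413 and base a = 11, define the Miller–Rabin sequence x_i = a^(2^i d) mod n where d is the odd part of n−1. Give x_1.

n − 1 = 8412 = 2^2 · 2103, so s = 2 and d = 2103.
x_0 = 11^2103 mod 8413 = 6820.
x_1 = 6820^2 mod 8413 = 5336.

5336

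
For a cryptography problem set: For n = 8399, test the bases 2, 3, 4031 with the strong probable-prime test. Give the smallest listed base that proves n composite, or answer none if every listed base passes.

2

n − 1 = 8398 = 2^1 · 4199, so s = 1 and d = 4199.
Base 2: x_0 = 2^4199 mod 8399 = 3446. x_0 ∉ {1, 8398} and s = 1, so 2 is a Miller–Rabin witness and 8399 is composite.
Base 3: x_0 = 3^4199 mod 8399 = 724. x_0 ∉ {1, 8398} and s = 1, so 3 is a Miller–Rabin witness and 8399 is composite.
Base 4031: x_0 = 4031^4199 mod 8399 = 3732. x_0 ∉ {1, 8398} and s = 1, so 4031 is a Miller–Rabin witness and 8399 is composite.
The smallest witness among the given bases is 2.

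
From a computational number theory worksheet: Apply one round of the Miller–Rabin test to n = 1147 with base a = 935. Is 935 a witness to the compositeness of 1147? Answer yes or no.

n − 1 = 1146 = 2^1 · 573, so s = 1 and d = 573.
x_0 = 935^573 mod 1147 = 1.
x_0 = 1, so 935 is not a witness.

no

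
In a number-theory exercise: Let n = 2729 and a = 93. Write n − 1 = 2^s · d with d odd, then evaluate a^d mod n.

66

n − 1 = 2728 = 2^3 · 341, so s = 3 and d = 341.
93^341 mod 2729 = 66.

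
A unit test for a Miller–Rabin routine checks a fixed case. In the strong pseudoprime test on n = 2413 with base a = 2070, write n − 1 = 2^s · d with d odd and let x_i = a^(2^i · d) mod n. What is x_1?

1274

n − 1 = 2412 = 2^2 · 603, so s = 2 and d = 603.
x_0 = 2070^603 mod 2413 = 1272.
x_1 = 1272^2 mod 2413 = 1274.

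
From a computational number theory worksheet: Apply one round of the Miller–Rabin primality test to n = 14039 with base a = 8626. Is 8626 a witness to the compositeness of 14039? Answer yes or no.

yes

n − 1 = 14038 = 2^1 · 7019, so s = 1 and d = 7019.
x_0 = 8626^7019 mod 14039 = 8553.
x_0 ∉ {1, 14038} and s = 1, so 8626 is a Miller–Rabin witness and 14039 is composite.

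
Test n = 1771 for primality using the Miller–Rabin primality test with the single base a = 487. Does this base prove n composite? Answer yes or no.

n − 1 = 1770 = 2^1 · 885, so s = 1 and d = 885.
x_0 = 487^885 mod 1771 = 771.
x_0 ∉ {1, 1770} and s = 1, so 487 is a Miller–Rabin witness and 1771 is composite.

yes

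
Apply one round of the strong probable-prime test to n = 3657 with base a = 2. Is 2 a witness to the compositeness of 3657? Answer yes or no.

yes

n − 1 = 3656 = 2^3 · 457, so s = 3 and d = 457.
x_0 = 2^457 mod 3657 = 2318.
x_0 is neither 1 nor 3656, so continue squaring.
x_1 = 2318^2 mod 3657 = 991.
x_2 = 991^2 mod 3657 = 2005.
Reached i = s−1 = 2 without hitting −1: 2 is a Miller–Rabin witness and 3657 is composite.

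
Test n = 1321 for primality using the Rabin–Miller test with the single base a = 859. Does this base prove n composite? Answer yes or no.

no

n − 1 = 1320 = 2^3 · 165, so s = 3 and d = 165.
x_0 = 859^165 mod 1321 = 235.
x_0 is neither 1 nor 1320, so continue squaring.
x_1 = 235^2 mod 1321 = 1064.
x_2 = 1064^2 mod 1321 = 1320.
x_2 ≡ −1, so 859 is not a witness.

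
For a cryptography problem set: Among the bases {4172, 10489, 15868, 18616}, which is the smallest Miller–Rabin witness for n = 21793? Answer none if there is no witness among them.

n − 1 = 21792 = 2^5 · 681, so s = 5 and d = 681.
Base 4172: x_0 = 4172^681 mod 21793 = 19267. x_0 is neither 1 nor 21792, so continue squaring. x_1 = 19267^2 mod 21793 = 17120. x_2 = 17120^2 mod 21793 = 343. x_3 = 343^2 mod 21793 = 8684. x_4 = 8684^2 mod 21793 = 8076. Reached i = s−1 = 4 without hitting −1: 4172 is a Miller–Rabin witness and 21793 is composite.
Base 10489: x_0 = 10489^681 mod 21793 = 13016. x_0 is neither 1 nor 21792, so continue squaring. x_1 = 13016^2 mod 21793 = 19267. x_2 = 19267^2 mod 21793 = 17120. x_3 = 17120^2 mod 21793 = 343. x_4 = 343^2 mod 21793 = 8684. Reached i = s−1 = 4 without hitting −1: 10489 is a Miller–Rabin witness and 21793 is composite.
Base 15868: x_0 = 15868^681 mod 21793 = 21045. x_0 is neither 1 nor 21792, so continue squaring. x_1 = 21045^2 mod 21793 = 14679. x_2 = 14679^2 mod 21793 = 5650. x_3 = 5650^2 mod 21793 = 17548. x_4 = 17548^2 mod 21793 = 19007. Reached i = s−1 = 4 without hitting −1: 15868 is a Miller–Rabin witness and 21793 is composite.
Base 18616: x_0 = 18616^681 mod 21793 = 16880. x_0 is neither 1 nor 21792, so continue squaring. x_1 = 16880^2 mod 21793 = 12718. x_2 = 12718^2 mod 21793 = 21671. x_3 = 21671^2 mod 21793 = 14884. x_4 = 14884^2 mod 21793 = 7611. Reached i = s−1 = 4 without hitting −1: 18616 is a Miller–Rabin witness and 21793 is composite.
The smallest witness among the given bases is 4172.

4172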